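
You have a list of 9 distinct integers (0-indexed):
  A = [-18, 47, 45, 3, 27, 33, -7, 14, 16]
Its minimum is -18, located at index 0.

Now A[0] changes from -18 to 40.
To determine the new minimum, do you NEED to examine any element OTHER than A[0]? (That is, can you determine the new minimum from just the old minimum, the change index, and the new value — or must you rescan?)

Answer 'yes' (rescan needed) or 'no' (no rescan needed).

Old min = -18 at index 0
Change at index 0: -18 -> 40
Index 0 WAS the min and new value 40 > old min -18. Must rescan other elements to find the new min.
Needs rescan: yes

Answer: yes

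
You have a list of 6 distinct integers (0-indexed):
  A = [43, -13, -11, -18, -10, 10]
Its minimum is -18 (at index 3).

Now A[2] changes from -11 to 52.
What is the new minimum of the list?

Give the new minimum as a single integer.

Answer: -18

Derivation:
Old min = -18 (at index 3)
Change: A[2] -11 -> 52
Changed element was NOT the old min.
  New min = min(old_min, new_val) = min(-18, 52) = -18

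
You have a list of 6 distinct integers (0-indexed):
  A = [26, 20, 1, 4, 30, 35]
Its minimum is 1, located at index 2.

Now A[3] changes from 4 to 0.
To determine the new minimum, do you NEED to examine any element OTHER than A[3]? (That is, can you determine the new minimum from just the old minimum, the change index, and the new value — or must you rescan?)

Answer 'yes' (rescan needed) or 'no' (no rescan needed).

Answer: no

Derivation:
Old min = 1 at index 2
Change at index 3: 4 -> 0
Index 3 was NOT the min. New min = min(1, 0). No rescan of other elements needed.
Needs rescan: no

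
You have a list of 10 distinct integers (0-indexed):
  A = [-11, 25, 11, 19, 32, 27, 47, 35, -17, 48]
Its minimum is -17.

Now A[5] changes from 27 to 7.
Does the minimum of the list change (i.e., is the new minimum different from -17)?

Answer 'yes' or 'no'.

Old min = -17
Change: A[5] 27 -> 7
Changed element was NOT the min; min changes only if 7 < -17.
New min = -17; changed? no

Answer: no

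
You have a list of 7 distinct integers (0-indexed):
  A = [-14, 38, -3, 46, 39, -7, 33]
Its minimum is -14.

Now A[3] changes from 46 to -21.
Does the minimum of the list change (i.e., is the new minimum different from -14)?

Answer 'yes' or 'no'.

Answer: yes

Derivation:
Old min = -14
Change: A[3] 46 -> -21
Changed element was NOT the min; min changes only if -21 < -14.
New min = -21; changed? yes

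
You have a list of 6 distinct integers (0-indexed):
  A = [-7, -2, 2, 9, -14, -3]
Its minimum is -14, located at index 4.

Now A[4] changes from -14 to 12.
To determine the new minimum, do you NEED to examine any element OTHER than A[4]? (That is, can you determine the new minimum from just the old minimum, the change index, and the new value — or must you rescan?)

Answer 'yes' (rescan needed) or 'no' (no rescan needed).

Answer: yes

Derivation:
Old min = -14 at index 4
Change at index 4: -14 -> 12
Index 4 WAS the min and new value 12 > old min -14. Must rescan other elements to find the new min.
Needs rescan: yes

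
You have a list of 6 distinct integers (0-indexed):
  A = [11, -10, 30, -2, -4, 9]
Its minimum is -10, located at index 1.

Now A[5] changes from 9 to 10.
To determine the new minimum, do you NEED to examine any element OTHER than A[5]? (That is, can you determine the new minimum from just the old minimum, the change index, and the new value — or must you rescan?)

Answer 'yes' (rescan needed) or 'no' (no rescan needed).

Old min = -10 at index 1
Change at index 5: 9 -> 10
Index 5 was NOT the min. New min = min(-10, 10). No rescan of other elements needed.
Needs rescan: no

Answer: no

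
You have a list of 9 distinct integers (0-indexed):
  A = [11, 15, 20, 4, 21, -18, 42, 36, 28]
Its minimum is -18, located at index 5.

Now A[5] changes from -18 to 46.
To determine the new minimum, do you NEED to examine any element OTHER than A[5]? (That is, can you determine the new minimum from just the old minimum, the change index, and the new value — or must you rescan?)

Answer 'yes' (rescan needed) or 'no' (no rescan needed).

Answer: yes

Derivation:
Old min = -18 at index 5
Change at index 5: -18 -> 46
Index 5 WAS the min and new value 46 > old min -18. Must rescan other elements to find the new min.
Needs rescan: yes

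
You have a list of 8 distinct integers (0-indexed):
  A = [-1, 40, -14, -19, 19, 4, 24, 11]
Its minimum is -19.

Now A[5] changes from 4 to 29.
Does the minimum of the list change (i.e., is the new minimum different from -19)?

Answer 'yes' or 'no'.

Old min = -19
Change: A[5] 4 -> 29
Changed element was NOT the min; min changes only if 29 < -19.
New min = -19; changed? no

Answer: no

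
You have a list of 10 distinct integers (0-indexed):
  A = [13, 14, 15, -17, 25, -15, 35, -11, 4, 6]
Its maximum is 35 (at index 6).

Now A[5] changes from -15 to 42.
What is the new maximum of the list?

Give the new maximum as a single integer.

Answer: 42

Derivation:
Old max = 35 (at index 6)
Change: A[5] -15 -> 42
Changed element was NOT the old max.
  New max = max(old_max, new_val) = max(35, 42) = 42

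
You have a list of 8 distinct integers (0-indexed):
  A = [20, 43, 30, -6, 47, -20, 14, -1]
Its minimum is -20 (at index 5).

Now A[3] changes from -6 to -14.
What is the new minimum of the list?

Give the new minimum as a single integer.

Answer: -20

Derivation:
Old min = -20 (at index 5)
Change: A[3] -6 -> -14
Changed element was NOT the old min.
  New min = min(old_min, new_val) = min(-20, -14) = -20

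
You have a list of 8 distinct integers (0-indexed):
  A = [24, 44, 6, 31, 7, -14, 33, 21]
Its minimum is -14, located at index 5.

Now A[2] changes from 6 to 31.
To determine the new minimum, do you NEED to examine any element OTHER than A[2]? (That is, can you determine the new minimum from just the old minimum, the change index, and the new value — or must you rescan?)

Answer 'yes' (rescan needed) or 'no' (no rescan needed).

Old min = -14 at index 5
Change at index 2: 6 -> 31
Index 2 was NOT the min. New min = min(-14, 31). No rescan of other elements needed.
Needs rescan: no

Answer: no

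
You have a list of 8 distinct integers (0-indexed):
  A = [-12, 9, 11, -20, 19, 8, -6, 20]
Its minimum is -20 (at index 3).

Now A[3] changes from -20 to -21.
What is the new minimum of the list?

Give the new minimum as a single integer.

Old min = -20 (at index 3)
Change: A[3] -20 -> -21
Changed element WAS the min. Need to check: is -21 still <= all others?
  Min of remaining elements: -12
  New min = min(-21, -12) = -21

Answer: -21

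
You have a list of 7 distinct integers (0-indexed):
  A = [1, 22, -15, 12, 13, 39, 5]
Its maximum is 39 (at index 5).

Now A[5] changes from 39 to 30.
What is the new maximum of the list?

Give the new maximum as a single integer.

Old max = 39 (at index 5)
Change: A[5] 39 -> 30
Changed element WAS the max -> may need rescan.
  Max of remaining elements: 22
  New max = max(30, 22) = 30

Answer: 30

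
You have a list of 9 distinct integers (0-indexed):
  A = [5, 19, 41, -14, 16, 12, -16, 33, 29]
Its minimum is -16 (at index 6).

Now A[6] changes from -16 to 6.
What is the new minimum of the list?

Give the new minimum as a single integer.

Answer: -14

Derivation:
Old min = -16 (at index 6)
Change: A[6] -16 -> 6
Changed element WAS the min. Need to check: is 6 still <= all others?
  Min of remaining elements: -14
  New min = min(6, -14) = -14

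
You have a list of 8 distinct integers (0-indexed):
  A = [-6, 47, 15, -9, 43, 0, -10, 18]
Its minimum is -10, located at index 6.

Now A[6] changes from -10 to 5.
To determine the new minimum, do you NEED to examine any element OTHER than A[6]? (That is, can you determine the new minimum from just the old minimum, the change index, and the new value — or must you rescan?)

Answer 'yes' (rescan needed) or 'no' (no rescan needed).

Answer: yes

Derivation:
Old min = -10 at index 6
Change at index 6: -10 -> 5
Index 6 WAS the min and new value 5 > old min -10. Must rescan other elements to find the new min.
Needs rescan: yes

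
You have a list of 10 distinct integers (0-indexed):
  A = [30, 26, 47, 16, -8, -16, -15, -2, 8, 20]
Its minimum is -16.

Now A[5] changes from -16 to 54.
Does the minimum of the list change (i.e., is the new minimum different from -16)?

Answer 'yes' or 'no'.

Old min = -16
Change: A[5] -16 -> 54
Changed element was the min; new min must be rechecked.
New min = -15; changed? yes

Answer: yes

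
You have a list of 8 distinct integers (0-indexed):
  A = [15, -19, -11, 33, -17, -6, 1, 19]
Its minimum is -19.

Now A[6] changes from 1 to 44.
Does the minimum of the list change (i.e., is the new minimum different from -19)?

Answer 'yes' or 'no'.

Old min = -19
Change: A[6] 1 -> 44
Changed element was NOT the min; min changes only if 44 < -19.
New min = -19; changed? no

Answer: no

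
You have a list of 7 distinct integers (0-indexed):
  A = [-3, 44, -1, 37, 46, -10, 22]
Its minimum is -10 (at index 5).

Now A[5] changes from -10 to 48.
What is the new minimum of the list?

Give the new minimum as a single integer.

Old min = -10 (at index 5)
Change: A[5] -10 -> 48
Changed element WAS the min. Need to check: is 48 still <= all others?
  Min of remaining elements: -3
  New min = min(48, -3) = -3

Answer: -3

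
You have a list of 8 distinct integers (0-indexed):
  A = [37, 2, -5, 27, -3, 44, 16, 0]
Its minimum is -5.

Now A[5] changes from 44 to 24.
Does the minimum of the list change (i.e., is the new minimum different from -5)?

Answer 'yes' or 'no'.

Answer: no

Derivation:
Old min = -5
Change: A[5] 44 -> 24
Changed element was NOT the min; min changes only if 24 < -5.
New min = -5; changed? no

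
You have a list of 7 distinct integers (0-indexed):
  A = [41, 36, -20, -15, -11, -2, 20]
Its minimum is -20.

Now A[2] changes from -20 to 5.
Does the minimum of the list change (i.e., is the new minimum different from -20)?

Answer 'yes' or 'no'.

Answer: yes

Derivation:
Old min = -20
Change: A[2] -20 -> 5
Changed element was the min; new min must be rechecked.
New min = -15; changed? yes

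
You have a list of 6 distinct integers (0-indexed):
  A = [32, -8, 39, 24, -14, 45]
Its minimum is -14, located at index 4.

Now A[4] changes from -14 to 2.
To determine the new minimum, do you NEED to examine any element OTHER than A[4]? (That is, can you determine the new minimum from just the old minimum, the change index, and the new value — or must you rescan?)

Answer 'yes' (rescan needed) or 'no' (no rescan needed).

Answer: yes

Derivation:
Old min = -14 at index 4
Change at index 4: -14 -> 2
Index 4 WAS the min and new value 2 > old min -14. Must rescan other elements to find the new min.
Needs rescan: yes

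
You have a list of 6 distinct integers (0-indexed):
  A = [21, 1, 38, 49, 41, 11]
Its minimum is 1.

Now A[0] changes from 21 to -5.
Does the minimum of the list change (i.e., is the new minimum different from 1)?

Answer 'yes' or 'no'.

Old min = 1
Change: A[0] 21 -> -5
Changed element was NOT the min; min changes only if -5 < 1.
New min = -5; changed? yes

Answer: yes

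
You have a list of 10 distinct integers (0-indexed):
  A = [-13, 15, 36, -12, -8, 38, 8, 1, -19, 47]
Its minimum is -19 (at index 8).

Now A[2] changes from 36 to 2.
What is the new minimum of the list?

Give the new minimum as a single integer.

Old min = -19 (at index 8)
Change: A[2] 36 -> 2
Changed element was NOT the old min.
  New min = min(old_min, new_val) = min(-19, 2) = -19

Answer: -19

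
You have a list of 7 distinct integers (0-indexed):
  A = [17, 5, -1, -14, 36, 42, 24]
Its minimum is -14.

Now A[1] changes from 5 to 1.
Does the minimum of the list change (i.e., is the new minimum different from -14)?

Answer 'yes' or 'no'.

Old min = -14
Change: A[1] 5 -> 1
Changed element was NOT the min; min changes only if 1 < -14.
New min = -14; changed? no

Answer: no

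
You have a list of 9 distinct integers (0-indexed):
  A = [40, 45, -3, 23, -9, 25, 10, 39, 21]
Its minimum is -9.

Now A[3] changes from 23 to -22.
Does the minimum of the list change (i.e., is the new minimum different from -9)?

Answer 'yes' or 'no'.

Answer: yes

Derivation:
Old min = -9
Change: A[3] 23 -> -22
Changed element was NOT the min; min changes only if -22 < -9.
New min = -22; changed? yes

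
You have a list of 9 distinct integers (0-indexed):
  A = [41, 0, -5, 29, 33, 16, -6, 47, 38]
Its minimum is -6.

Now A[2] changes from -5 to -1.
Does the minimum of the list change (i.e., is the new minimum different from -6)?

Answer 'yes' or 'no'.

Old min = -6
Change: A[2] -5 -> -1
Changed element was NOT the min; min changes only if -1 < -6.
New min = -6; changed? no

Answer: no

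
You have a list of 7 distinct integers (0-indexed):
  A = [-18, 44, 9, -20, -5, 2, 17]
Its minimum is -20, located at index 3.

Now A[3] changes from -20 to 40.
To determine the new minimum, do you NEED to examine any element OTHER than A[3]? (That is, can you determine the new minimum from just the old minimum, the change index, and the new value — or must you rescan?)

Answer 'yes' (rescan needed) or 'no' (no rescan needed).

Old min = -20 at index 3
Change at index 3: -20 -> 40
Index 3 WAS the min and new value 40 > old min -20. Must rescan other elements to find the new min.
Needs rescan: yes

Answer: yes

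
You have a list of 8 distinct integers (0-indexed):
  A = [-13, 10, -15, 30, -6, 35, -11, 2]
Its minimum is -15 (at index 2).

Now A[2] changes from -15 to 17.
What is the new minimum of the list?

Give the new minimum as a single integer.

Answer: -13

Derivation:
Old min = -15 (at index 2)
Change: A[2] -15 -> 17
Changed element WAS the min. Need to check: is 17 still <= all others?
  Min of remaining elements: -13
  New min = min(17, -13) = -13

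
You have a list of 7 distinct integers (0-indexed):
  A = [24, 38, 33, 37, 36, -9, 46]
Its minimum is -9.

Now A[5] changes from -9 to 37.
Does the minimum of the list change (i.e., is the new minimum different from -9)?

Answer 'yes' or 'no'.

Old min = -9
Change: A[5] -9 -> 37
Changed element was the min; new min must be rechecked.
New min = 24; changed? yes

Answer: yes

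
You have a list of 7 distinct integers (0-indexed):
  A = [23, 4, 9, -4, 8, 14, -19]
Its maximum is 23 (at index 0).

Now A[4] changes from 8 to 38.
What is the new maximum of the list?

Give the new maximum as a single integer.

Old max = 23 (at index 0)
Change: A[4] 8 -> 38
Changed element was NOT the old max.
  New max = max(old_max, new_val) = max(23, 38) = 38

Answer: 38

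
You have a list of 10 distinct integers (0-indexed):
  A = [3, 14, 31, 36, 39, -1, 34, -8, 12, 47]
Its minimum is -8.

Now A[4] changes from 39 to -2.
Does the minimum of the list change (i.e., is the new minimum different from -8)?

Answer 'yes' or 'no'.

Old min = -8
Change: A[4] 39 -> -2
Changed element was NOT the min; min changes only if -2 < -8.
New min = -8; changed? no

Answer: no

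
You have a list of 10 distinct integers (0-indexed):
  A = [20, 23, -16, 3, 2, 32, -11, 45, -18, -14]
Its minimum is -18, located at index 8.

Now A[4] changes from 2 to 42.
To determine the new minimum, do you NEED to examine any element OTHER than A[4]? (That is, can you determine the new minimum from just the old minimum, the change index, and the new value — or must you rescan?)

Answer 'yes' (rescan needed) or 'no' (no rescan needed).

Answer: no

Derivation:
Old min = -18 at index 8
Change at index 4: 2 -> 42
Index 4 was NOT the min. New min = min(-18, 42). No rescan of other elements needed.
Needs rescan: no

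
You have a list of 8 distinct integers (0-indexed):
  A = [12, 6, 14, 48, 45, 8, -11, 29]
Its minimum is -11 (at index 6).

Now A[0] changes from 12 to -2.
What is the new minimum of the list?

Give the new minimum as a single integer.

Old min = -11 (at index 6)
Change: A[0] 12 -> -2
Changed element was NOT the old min.
  New min = min(old_min, new_val) = min(-11, -2) = -11

Answer: -11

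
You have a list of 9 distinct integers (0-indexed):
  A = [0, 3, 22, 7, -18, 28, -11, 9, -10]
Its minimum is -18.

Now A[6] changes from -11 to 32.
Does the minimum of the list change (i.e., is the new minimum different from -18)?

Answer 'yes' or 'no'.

Old min = -18
Change: A[6] -11 -> 32
Changed element was NOT the min; min changes only if 32 < -18.
New min = -18; changed? no

Answer: no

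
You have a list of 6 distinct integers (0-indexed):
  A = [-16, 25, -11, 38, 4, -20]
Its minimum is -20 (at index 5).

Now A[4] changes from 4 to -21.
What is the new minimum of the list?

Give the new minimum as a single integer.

Old min = -20 (at index 5)
Change: A[4] 4 -> -21
Changed element was NOT the old min.
  New min = min(old_min, new_val) = min(-20, -21) = -21

Answer: -21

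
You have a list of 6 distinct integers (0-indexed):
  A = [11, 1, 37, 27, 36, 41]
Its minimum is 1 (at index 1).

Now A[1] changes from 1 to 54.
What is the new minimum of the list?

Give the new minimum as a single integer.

Old min = 1 (at index 1)
Change: A[1] 1 -> 54
Changed element WAS the min. Need to check: is 54 still <= all others?
  Min of remaining elements: 11
  New min = min(54, 11) = 11

Answer: 11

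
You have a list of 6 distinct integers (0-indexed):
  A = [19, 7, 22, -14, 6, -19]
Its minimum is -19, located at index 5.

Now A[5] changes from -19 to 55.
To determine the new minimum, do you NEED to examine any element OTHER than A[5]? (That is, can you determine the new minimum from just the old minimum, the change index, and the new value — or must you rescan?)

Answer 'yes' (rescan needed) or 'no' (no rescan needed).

Old min = -19 at index 5
Change at index 5: -19 -> 55
Index 5 WAS the min and new value 55 > old min -19. Must rescan other elements to find the new min.
Needs rescan: yes

Answer: yes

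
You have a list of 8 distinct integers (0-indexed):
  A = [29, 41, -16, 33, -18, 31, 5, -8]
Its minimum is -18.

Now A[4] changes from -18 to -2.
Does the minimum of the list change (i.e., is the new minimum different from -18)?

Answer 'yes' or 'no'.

Answer: yes

Derivation:
Old min = -18
Change: A[4] -18 -> -2
Changed element was the min; new min must be rechecked.
New min = -16; changed? yes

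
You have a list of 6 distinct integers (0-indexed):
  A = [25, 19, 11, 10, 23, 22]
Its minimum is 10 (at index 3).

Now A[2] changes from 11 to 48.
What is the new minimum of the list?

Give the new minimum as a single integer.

Answer: 10

Derivation:
Old min = 10 (at index 3)
Change: A[2] 11 -> 48
Changed element was NOT the old min.
  New min = min(old_min, new_val) = min(10, 48) = 10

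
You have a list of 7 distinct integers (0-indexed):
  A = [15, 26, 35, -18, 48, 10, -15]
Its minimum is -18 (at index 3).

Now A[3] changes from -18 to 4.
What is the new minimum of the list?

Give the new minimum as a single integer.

Old min = -18 (at index 3)
Change: A[3] -18 -> 4
Changed element WAS the min. Need to check: is 4 still <= all others?
  Min of remaining elements: -15
  New min = min(4, -15) = -15

Answer: -15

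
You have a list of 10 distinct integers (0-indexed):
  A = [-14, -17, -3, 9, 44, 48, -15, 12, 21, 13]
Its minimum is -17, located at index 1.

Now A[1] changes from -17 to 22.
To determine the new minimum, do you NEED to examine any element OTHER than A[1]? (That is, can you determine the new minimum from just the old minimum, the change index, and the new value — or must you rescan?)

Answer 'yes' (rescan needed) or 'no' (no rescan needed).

Old min = -17 at index 1
Change at index 1: -17 -> 22
Index 1 WAS the min and new value 22 > old min -17. Must rescan other elements to find the new min.
Needs rescan: yes

Answer: yes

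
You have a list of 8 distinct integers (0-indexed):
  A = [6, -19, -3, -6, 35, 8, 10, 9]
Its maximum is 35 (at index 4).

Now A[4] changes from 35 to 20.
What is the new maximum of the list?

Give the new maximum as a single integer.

Old max = 35 (at index 4)
Change: A[4] 35 -> 20
Changed element WAS the max -> may need rescan.
  Max of remaining elements: 10
  New max = max(20, 10) = 20

Answer: 20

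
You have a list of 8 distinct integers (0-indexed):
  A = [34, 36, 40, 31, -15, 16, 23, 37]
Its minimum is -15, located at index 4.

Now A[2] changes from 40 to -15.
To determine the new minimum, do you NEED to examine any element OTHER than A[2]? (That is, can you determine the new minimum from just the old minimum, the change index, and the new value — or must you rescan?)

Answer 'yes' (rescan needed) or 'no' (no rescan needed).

Answer: no

Derivation:
Old min = -15 at index 4
Change at index 2: 40 -> -15
Index 2 was NOT the min. New min = min(-15, -15). No rescan of other elements needed.
Needs rescan: no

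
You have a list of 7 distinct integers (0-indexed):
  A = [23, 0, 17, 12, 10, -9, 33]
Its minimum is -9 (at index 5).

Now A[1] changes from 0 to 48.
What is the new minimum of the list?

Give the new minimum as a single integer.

Answer: -9

Derivation:
Old min = -9 (at index 5)
Change: A[1] 0 -> 48
Changed element was NOT the old min.
  New min = min(old_min, new_val) = min(-9, 48) = -9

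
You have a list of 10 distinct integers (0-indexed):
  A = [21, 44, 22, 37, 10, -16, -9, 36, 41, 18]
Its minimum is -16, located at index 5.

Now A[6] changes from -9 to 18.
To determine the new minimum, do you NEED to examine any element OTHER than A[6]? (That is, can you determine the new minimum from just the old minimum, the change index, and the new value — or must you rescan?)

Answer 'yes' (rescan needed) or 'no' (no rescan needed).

Answer: no

Derivation:
Old min = -16 at index 5
Change at index 6: -9 -> 18
Index 6 was NOT the min. New min = min(-16, 18). No rescan of other elements needed.
Needs rescan: no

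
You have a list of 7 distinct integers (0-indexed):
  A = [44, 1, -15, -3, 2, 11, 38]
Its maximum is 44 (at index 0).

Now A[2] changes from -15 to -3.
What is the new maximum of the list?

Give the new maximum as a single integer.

Old max = 44 (at index 0)
Change: A[2] -15 -> -3
Changed element was NOT the old max.
  New max = max(old_max, new_val) = max(44, -3) = 44

Answer: 44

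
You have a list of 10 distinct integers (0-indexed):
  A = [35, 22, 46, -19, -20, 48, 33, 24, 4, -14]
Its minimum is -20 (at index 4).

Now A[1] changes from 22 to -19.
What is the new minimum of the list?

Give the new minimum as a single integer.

Old min = -20 (at index 4)
Change: A[1] 22 -> -19
Changed element was NOT the old min.
  New min = min(old_min, new_val) = min(-20, -19) = -20

Answer: -20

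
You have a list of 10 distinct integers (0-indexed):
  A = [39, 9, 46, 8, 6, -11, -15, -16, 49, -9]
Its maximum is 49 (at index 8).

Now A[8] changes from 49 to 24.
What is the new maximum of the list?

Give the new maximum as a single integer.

Old max = 49 (at index 8)
Change: A[8] 49 -> 24
Changed element WAS the max -> may need rescan.
  Max of remaining elements: 46
  New max = max(24, 46) = 46

Answer: 46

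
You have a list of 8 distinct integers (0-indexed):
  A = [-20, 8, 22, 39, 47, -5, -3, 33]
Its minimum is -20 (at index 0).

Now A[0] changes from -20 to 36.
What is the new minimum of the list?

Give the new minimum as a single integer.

Answer: -5

Derivation:
Old min = -20 (at index 0)
Change: A[0] -20 -> 36
Changed element WAS the min. Need to check: is 36 still <= all others?
  Min of remaining elements: -5
  New min = min(36, -5) = -5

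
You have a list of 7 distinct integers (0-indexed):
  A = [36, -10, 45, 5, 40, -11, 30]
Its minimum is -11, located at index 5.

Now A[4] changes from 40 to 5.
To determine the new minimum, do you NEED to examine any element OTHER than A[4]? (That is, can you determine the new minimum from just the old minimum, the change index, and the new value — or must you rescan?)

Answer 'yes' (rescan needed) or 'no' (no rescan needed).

Old min = -11 at index 5
Change at index 4: 40 -> 5
Index 4 was NOT the min. New min = min(-11, 5). No rescan of other elements needed.
Needs rescan: no

Answer: no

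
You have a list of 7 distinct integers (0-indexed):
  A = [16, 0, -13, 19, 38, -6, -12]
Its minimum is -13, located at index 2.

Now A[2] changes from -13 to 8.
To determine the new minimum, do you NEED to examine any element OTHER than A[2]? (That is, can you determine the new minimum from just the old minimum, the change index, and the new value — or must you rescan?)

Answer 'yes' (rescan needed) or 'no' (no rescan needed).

Answer: yes

Derivation:
Old min = -13 at index 2
Change at index 2: -13 -> 8
Index 2 WAS the min and new value 8 > old min -13. Must rescan other elements to find the new min.
Needs rescan: yes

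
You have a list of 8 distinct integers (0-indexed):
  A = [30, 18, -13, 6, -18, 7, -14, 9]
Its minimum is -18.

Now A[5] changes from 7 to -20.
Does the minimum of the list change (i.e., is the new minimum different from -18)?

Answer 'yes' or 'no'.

Answer: yes

Derivation:
Old min = -18
Change: A[5] 7 -> -20
Changed element was NOT the min; min changes only if -20 < -18.
New min = -20; changed? yes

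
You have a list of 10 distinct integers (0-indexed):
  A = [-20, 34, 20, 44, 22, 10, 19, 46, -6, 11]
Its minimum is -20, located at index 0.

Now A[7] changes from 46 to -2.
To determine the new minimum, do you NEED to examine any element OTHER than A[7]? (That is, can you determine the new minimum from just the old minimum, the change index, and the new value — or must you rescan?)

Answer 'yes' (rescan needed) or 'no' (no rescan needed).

Old min = -20 at index 0
Change at index 7: 46 -> -2
Index 7 was NOT the min. New min = min(-20, -2). No rescan of other elements needed.
Needs rescan: no

Answer: no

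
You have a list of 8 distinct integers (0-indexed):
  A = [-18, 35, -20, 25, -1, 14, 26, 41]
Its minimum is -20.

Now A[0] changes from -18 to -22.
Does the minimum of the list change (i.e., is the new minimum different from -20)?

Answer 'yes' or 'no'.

Answer: yes

Derivation:
Old min = -20
Change: A[0] -18 -> -22
Changed element was NOT the min; min changes only if -22 < -20.
New min = -22; changed? yes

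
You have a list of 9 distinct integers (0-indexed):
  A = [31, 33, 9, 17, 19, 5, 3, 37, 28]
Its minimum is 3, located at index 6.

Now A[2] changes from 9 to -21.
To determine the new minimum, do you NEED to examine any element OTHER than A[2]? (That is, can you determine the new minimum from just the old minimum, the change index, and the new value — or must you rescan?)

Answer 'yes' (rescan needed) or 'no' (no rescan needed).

Answer: no

Derivation:
Old min = 3 at index 6
Change at index 2: 9 -> -21
Index 2 was NOT the min. New min = min(3, -21). No rescan of other elements needed.
Needs rescan: no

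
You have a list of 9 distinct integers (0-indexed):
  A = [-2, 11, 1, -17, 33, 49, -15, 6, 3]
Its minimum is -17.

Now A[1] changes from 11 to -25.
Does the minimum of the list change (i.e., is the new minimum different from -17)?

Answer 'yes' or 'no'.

Answer: yes

Derivation:
Old min = -17
Change: A[1] 11 -> -25
Changed element was NOT the min; min changes only if -25 < -17.
New min = -25; changed? yes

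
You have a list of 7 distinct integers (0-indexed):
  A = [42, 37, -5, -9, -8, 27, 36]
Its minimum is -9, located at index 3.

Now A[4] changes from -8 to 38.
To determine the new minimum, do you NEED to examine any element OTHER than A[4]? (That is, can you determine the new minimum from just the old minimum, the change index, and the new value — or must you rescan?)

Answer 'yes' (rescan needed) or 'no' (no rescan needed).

Answer: no

Derivation:
Old min = -9 at index 3
Change at index 4: -8 -> 38
Index 4 was NOT the min. New min = min(-9, 38). No rescan of other elements needed.
Needs rescan: no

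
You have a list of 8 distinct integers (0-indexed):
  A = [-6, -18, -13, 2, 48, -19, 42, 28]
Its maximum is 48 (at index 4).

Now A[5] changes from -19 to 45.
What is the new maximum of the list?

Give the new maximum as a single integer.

Answer: 48

Derivation:
Old max = 48 (at index 4)
Change: A[5] -19 -> 45
Changed element was NOT the old max.
  New max = max(old_max, new_val) = max(48, 45) = 48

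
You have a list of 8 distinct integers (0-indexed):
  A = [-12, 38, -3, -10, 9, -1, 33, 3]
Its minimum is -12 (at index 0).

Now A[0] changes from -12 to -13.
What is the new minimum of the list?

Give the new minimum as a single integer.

Answer: -13

Derivation:
Old min = -12 (at index 0)
Change: A[0] -12 -> -13
Changed element WAS the min. Need to check: is -13 still <= all others?
  Min of remaining elements: -10
  New min = min(-13, -10) = -13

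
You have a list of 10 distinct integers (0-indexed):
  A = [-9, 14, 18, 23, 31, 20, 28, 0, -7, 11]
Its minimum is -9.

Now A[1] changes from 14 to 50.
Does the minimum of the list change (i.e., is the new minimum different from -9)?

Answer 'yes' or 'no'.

Answer: no

Derivation:
Old min = -9
Change: A[1] 14 -> 50
Changed element was NOT the min; min changes only if 50 < -9.
New min = -9; changed? no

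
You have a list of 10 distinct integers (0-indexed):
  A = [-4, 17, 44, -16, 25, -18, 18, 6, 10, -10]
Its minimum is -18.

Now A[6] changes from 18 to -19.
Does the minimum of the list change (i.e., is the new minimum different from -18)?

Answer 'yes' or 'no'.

Answer: yes

Derivation:
Old min = -18
Change: A[6] 18 -> -19
Changed element was NOT the min; min changes only if -19 < -18.
New min = -19; changed? yes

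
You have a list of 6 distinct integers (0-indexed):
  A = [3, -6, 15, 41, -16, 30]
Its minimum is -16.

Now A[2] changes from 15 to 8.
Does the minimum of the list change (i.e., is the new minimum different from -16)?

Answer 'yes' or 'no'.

Old min = -16
Change: A[2] 15 -> 8
Changed element was NOT the min; min changes only if 8 < -16.
New min = -16; changed? no

Answer: no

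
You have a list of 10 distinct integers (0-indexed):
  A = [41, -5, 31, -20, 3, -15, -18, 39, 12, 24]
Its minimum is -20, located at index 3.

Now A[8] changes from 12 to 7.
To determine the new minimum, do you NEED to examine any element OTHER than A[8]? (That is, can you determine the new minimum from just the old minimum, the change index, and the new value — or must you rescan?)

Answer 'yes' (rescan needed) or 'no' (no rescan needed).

Answer: no

Derivation:
Old min = -20 at index 3
Change at index 8: 12 -> 7
Index 8 was NOT the min. New min = min(-20, 7). No rescan of other elements needed.
Needs rescan: no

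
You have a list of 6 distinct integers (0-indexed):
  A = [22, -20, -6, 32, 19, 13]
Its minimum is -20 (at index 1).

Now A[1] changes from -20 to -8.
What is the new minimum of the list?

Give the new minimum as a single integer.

Answer: -8

Derivation:
Old min = -20 (at index 1)
Change: A[1] -20 -> -8
Changed element WAS the min. Need to check: is -8 still <= all others?
  Min of remaining elements: -6
  New min = min(-8, -6) = -8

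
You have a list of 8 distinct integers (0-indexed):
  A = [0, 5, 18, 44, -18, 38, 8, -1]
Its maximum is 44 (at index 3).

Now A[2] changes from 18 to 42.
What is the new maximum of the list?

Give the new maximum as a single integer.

Old max = 44 (at index 3)
Change: A[2] 18 -> 42
Changed element was NOT the old max.
  New max = max(old_max, new_val) = max(44, 42) = 44

Answer: 44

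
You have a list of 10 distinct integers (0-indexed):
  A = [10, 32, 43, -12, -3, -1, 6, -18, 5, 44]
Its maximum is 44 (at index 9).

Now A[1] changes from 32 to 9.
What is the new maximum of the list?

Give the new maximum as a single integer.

Answer: 44

Derivation:
Old max = 44 (at index 9)
Change: A[1] 32 -> 9
Changed element was NOT the old max.
  New max = max(old_max, new_val) = max(44, 9) = 44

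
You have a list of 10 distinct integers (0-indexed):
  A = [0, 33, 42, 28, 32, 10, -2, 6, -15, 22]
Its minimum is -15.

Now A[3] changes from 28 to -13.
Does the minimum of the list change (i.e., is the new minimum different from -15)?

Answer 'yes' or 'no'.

Old min = -15
Change: A[3] 28 -> -13
Changed element was NOT the min; min changes only if -13 < -15.
New min = -15; changed? no

Answer: no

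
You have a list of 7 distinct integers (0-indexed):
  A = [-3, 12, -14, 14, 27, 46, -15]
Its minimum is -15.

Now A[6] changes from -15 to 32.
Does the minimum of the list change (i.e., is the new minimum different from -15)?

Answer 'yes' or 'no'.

Answer: yes

Derivation:
Old min = -15
Change: A[6] -15 -> 32
Changed element was the min; new min must be rechecked.
New min = -14; changed? yes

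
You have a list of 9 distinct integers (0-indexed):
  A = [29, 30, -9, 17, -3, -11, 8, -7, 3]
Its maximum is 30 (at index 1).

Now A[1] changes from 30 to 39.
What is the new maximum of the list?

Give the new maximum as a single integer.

Old max = 30 (at index 1)
Change: A[1] 30 -> 39
Changed element WAS the max -> may need rescan.
  Max of remaining elements: 29
  New max = max(39, 29) = 39

Answer: 39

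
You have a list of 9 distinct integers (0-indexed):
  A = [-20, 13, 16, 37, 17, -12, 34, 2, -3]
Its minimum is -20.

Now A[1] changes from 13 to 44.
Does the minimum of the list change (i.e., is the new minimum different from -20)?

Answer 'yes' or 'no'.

Old min = -20
Change: A[1] 13 -> 44
Changed element was NOT the min; min changes only if 44 < -20.
New min = -20; changed? no

Answer: no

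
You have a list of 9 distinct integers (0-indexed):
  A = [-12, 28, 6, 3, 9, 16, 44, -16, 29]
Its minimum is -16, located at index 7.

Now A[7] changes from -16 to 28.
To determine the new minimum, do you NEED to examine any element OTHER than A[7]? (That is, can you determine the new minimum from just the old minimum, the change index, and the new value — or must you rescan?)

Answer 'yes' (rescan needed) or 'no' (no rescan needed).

Answer: yes

Derivation:
Old min = -16 at index 7
Change at index 7: -16 -> 28
Index 7 WAS the min and new value 28 > old min -16. Must rescan other elements to find the new min.
Needs rescan: yes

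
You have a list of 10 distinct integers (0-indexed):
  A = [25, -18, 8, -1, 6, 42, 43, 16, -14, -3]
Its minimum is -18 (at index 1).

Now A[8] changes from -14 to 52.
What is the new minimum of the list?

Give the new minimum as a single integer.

Answer: -18

Derivation:
Old min = -18 (at index 1)
Change: A[8] -14 -> 52
Changed element was NOT the old min.
  New min = min(old_min, new_val) = min(-18, 52) = -18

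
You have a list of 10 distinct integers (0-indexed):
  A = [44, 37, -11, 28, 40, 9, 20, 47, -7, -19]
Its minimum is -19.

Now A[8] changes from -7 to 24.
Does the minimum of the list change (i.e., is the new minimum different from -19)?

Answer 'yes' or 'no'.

Old min = -19
Change: A[8] -7 -> 24
Changed element was NOT the min; min changes only if 24 < -19.
New min = -19; changed? no

Answer: no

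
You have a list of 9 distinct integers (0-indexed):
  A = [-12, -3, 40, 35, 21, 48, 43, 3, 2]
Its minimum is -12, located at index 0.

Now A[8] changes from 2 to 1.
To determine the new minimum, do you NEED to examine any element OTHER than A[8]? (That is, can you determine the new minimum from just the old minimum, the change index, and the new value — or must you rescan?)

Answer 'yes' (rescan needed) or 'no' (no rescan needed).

Answer: no

Derivation:
Old min = -12 at index 0
Change at index 8: 2 -> 1
Index 8 was NOT the min. New min = min(-12, 1). No rescan of other elements needed.
Needs rescan: no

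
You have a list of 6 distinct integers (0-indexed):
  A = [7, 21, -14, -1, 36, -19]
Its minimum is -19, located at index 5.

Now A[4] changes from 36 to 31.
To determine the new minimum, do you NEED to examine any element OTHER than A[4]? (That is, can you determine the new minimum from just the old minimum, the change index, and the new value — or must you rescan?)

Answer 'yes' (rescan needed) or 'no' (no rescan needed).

Answer: no

Derivation:
Old min = -19 at index 5
Change at index 4: 36 -> 31
Index 4 was NOT the min. New min = min(-19, 31). No rescan of other elements needed.
Needs rescan: no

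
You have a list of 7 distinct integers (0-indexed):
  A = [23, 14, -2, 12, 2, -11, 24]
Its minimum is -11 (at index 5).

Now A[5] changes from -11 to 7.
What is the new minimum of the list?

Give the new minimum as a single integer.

Old min = -11 (at index 5)
Change: A[5] -11 -> 7
Changed element WAS the min. Need to check: is 7 still <= all others?
  Min of remaining elements: -2
  New min = min(7, -2) = -2

Answer: -2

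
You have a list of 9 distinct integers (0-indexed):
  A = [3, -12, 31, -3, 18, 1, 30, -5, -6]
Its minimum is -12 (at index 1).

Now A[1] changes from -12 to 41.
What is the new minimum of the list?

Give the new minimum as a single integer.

Answer: -6

Derivation:
Old min = -12 (at index 1)
Change: A[1] -12 -> 41
Changed element WAS the min. Need to check: is 41 still <= all others?
  Min of remaining elements: -6
  New min = min(41, -6) = -6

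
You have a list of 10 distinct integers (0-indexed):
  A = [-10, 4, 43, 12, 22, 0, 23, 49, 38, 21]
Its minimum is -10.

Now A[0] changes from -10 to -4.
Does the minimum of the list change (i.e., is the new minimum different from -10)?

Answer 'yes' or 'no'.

Answer: yes

Derivation:
Old min = -10
Change: A[0] -10 -> -4
Changed element was the min; new min must be rechecked.
New min = -4; changed? yes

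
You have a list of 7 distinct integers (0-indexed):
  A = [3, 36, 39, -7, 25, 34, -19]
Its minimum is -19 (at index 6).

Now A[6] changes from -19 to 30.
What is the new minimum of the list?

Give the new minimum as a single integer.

Answer: -7

Derivation:
Old min = -19 (at index 6)
Change: A[6] -19 -> 30
Changed element WAS the min. Need to check: is 30 still <= all others?
  Min of remaining elements: -7
  New min = min(30, -7) = -7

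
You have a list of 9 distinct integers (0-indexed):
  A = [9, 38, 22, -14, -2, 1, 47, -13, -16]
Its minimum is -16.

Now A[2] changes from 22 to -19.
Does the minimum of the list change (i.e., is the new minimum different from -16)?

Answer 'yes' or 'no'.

Answer: yes

Derivation:
Old min = -16
Change: A[2] 22 -> -19
Changed element was NOT the min; min changes only if -19 < -16.
New min = -19; changed? yes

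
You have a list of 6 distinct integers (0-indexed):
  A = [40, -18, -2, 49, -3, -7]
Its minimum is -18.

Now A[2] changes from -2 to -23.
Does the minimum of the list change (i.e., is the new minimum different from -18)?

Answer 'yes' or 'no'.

Answer: yes

Derivation:
Old min = -18
Change: A[2] -2 -> -23
Changed element was NOT the min; min changes only if -23 < -18.
New min = -23; changed? yes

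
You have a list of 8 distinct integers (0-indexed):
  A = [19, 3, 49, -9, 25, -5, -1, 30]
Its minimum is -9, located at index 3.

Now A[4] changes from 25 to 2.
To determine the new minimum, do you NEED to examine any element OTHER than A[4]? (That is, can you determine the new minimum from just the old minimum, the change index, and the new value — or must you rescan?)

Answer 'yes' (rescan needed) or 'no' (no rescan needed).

Old min = -9 at index 3
Change at index 4: 25 -> 2
Index 4 was NOT the min. New min = min(-9, 2). No rescan of other elements needed.
Needs rescan: no

Answer: no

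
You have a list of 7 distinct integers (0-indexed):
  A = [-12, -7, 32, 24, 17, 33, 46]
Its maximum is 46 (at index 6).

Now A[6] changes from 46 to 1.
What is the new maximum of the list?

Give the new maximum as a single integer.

Answer: 33

Derivation:
Old max = 46 (at index 6)
Change: A[6] 46 -> 1
Changed element WAS the max -> may need rescan.
  Max of remaining elements: 33
  New max = max(1, 33) = 33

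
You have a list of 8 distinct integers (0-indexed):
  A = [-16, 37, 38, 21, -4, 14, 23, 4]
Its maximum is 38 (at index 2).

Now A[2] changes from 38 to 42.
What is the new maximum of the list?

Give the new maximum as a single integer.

Answer: 42

Derivation:
Old max = 38 (at index 2)
Change: A[2] 38 -> 42
Changed element WAS the max -> may need rescan.
  Max of remaining elements: 37
  New max = max(42, 37) = 42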